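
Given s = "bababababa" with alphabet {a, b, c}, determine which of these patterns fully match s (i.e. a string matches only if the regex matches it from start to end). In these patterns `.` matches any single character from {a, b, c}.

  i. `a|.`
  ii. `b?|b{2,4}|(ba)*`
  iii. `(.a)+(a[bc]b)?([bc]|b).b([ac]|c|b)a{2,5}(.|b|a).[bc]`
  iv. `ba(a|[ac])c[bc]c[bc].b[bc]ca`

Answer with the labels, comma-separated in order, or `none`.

ii

i → no match
ii → match
iii → no match
iv → no match — must end with "ca"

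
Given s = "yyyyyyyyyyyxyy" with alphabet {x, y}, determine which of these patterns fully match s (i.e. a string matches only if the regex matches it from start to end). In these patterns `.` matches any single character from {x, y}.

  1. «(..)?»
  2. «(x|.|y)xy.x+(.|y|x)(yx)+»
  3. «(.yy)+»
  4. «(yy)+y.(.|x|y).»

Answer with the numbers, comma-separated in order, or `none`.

4

1 → no match
2 → no match — must end with "yx"
3 → no match
4 → match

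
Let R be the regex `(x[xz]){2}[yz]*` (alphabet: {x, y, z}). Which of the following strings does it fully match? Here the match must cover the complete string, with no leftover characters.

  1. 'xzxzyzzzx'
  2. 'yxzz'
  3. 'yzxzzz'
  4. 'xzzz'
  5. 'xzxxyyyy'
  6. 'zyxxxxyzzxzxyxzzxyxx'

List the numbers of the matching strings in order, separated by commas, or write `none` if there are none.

5

1 → no match
2 → no match — must start with 'x'
3 → no match — must start with 'x'
4 → no match
5 → match
6 → no match — must start with 'x'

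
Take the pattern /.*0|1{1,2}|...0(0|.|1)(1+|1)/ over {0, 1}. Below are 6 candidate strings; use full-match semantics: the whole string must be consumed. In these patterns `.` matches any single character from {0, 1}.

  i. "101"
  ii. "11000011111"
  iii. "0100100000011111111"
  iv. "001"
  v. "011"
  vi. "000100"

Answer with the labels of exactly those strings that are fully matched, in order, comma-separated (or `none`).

i. "101" → no match
ii. "11000011111" → no match
iii → no match
iv. "001" → no match
v. "011" → no match
vi. "000100" → match

vi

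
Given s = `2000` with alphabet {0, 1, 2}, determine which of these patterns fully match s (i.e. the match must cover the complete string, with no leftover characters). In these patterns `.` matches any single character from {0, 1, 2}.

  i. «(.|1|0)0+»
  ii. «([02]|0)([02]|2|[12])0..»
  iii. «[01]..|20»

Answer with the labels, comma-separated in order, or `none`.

i

i → match
ii → no match
iii → no match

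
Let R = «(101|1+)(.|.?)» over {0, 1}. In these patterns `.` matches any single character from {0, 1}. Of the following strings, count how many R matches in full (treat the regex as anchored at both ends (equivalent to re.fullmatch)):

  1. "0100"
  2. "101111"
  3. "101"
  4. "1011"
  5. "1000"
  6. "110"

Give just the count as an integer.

3

1. "0100" → no match
2. "101111" → no match
3. "101" → match
4. "1011" → match
5. "1000" → no match
6. "110" → match
Total matched: 3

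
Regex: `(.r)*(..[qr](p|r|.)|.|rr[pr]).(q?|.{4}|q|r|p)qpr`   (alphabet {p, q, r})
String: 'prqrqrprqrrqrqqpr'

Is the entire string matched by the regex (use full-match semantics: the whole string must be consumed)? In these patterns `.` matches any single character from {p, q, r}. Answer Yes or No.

Yes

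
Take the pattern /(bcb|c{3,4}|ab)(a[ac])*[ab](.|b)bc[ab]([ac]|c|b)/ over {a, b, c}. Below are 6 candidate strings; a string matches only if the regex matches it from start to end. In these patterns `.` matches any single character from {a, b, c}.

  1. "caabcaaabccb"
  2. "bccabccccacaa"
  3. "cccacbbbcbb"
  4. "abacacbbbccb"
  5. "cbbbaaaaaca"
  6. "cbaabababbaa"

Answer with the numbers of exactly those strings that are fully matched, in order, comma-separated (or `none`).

1. "caabcaaabccb" → no match
2 → no match
3. "cccacbbbcbb" → match
4. "abacacbbbccb" → no match
5. "cbbbaaaaaca" → no match
6. "cbaabababbaa" → no match

3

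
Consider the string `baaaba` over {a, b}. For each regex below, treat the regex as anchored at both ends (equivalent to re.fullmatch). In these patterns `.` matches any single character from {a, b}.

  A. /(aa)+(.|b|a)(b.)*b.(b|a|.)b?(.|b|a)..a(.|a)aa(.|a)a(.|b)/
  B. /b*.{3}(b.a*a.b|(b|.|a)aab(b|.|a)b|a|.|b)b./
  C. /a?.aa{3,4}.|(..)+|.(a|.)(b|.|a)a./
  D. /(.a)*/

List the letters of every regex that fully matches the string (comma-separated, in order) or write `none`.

B, C, D

A → no match — must start with `aa`
B → match
C → match
D → match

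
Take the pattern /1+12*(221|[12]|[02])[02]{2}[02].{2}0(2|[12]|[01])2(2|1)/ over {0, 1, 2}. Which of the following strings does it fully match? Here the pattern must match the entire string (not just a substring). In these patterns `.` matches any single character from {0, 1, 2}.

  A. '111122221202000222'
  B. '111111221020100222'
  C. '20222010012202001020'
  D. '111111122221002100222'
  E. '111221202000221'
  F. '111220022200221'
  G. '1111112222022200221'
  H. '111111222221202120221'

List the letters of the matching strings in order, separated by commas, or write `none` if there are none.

A, B, D, E, F, G, H

A → match
B → match
C → no match — must start with '1'
D → match
E → match
F → match
G → match
H → match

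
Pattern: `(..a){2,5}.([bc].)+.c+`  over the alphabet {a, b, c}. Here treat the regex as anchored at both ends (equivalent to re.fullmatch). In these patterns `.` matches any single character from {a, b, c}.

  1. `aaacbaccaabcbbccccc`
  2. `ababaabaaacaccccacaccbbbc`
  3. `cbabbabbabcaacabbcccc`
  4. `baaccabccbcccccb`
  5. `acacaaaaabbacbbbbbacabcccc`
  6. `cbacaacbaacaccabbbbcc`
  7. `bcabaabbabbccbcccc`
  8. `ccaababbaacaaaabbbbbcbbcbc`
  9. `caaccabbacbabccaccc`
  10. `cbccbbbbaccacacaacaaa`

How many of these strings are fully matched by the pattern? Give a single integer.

8

1 → match
2 → match
3 → match
4 → no match — must end with `c`
5 → match
6 → match
7 → match
8 → match
9 → match
10 → no match — must end with `c`
Total matched: 8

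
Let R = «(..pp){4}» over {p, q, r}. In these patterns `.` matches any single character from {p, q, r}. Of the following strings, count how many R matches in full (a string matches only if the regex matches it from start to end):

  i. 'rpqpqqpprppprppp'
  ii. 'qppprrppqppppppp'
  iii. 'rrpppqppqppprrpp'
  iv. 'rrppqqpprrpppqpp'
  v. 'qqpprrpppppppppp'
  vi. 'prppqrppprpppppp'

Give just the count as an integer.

5

i → no match
ii → match
iii → match
iv → match
v → match
vi → match
Total matched: 5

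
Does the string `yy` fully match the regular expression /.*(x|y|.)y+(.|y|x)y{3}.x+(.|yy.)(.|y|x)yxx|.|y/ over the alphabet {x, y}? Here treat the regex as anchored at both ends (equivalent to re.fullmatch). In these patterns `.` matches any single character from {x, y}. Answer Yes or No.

No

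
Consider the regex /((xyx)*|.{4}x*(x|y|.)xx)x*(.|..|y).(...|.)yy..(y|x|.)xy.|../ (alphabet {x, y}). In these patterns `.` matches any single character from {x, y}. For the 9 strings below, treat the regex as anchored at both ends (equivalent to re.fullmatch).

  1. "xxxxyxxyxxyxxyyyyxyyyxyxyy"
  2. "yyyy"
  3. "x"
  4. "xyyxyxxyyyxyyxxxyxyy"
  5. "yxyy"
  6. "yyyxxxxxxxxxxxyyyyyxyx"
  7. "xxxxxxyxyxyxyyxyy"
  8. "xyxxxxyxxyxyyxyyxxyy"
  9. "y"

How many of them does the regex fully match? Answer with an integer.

1

1 → no match
2. "yyyy" → no match
3. "x" → no match
4 → no match
5. "yxyy" → no match
6 → match
7 → no match
8 → no match
9. "y" → no match
Total matched: 1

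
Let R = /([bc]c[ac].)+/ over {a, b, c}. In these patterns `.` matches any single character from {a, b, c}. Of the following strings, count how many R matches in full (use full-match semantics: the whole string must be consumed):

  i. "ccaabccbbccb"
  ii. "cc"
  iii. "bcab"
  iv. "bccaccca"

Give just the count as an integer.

3

i → match
ii → no match
iii → match
iv → match
Total matched: 3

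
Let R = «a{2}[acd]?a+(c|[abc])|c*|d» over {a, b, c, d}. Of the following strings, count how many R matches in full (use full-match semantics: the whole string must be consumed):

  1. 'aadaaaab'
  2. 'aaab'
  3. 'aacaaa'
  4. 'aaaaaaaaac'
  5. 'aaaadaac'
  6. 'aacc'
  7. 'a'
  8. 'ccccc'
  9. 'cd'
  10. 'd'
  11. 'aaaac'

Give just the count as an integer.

1. 'aadaaaab' → match
2. 'aaab' → match
3. 'aacaaa' → match
4. 'aaaaaaaaac' → match
5. 'aaaadaac' → no match
6. 'aacc' → no match
7. 'a' → no match
8. 'ccccc' → match
9. 'cd' → no match
10. 'd' → match
11. 'aaaac' → match
Total matched: 7

7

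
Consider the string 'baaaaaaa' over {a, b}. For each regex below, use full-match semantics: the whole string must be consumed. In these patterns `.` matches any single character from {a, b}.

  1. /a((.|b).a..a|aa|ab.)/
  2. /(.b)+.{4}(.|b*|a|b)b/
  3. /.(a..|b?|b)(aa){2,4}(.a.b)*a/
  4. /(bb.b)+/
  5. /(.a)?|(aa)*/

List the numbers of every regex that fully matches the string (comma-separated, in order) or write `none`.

3

1 → no match — must start with 'a'
2 → no match — must end with 'b'
3 → match
4 → no match — must start with 'bb'
5 → no match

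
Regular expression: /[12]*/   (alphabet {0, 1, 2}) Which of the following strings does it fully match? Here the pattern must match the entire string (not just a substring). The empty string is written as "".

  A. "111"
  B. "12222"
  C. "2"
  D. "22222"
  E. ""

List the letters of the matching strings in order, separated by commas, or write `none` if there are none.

A → match
B → match
C → match
D → match
E → match

A, B, C, D, E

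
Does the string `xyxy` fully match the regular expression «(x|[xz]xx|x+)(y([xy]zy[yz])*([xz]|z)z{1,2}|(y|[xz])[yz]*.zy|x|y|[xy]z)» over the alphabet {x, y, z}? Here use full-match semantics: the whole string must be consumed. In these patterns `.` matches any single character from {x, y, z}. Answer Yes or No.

No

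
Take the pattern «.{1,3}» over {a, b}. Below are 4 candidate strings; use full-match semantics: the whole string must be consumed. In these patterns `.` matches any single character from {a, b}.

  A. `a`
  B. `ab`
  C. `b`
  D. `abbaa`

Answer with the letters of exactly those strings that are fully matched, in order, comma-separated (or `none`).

A → match
B → match
C → match
D → no match

A, B, C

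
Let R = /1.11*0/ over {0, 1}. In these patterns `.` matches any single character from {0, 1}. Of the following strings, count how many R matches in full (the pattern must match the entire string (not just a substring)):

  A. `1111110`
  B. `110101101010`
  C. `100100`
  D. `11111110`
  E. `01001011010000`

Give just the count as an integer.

A → match
B → no match
C → no match
D → match
E → no match — must start with `1`
Total matched: 2

2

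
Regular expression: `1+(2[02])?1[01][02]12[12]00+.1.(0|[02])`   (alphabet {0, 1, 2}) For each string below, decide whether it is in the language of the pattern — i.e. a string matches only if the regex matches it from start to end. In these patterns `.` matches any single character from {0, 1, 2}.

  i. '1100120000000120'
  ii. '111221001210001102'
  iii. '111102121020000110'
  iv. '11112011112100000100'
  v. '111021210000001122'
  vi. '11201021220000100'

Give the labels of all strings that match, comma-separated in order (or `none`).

ii, v, vi

i → no match
ii → match
iii → no match
iv → no match
v → match
vi → match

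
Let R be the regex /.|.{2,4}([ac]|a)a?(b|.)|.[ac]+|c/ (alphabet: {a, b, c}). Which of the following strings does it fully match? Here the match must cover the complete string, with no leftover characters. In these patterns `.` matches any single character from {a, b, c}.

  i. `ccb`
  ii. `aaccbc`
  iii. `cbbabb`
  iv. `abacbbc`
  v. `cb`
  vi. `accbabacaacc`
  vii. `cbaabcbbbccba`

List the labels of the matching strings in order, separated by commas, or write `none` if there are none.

i → no match
ii → no match
iii → no match
iv → no match
v → no match
vi → no match
vii → no match

none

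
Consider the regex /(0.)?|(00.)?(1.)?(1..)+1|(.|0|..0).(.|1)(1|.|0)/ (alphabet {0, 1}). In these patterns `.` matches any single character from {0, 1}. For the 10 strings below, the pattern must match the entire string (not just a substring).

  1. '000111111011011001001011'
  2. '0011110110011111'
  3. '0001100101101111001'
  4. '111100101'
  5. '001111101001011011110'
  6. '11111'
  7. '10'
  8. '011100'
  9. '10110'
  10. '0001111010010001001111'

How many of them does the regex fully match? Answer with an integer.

1

1 → match
2 → no match
3 → no match
4. '111100101' → no match
5 → no match
6. '11111' → no match
7. '10' → no match
8. '011100' → no match
9. '10110' → no match
10 → no match
Total matched: 1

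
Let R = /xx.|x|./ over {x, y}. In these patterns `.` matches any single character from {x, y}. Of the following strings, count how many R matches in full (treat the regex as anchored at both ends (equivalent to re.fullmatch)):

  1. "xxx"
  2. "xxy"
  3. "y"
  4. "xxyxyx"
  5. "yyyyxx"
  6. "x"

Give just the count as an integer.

4

1. "xxx" → match
2. "xxy" → match
3. "y" → match
4. "xxyxyx" → no match
5. "yyyyxx" → no match
6. "x" → match
Total matched: 4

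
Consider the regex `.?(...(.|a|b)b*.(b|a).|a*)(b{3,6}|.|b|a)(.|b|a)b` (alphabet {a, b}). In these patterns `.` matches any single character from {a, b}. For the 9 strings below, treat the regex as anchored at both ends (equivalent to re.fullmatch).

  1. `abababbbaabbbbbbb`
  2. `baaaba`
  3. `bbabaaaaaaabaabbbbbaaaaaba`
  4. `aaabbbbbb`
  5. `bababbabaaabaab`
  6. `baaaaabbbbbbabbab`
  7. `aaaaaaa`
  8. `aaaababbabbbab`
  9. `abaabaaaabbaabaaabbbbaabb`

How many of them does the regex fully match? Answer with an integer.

1 → match
2. `baaaba` → no match — must end with `b`
3 → no match — must end with `b`
4. `aaabbbbbb` → match
5 → no match
6 → no match
7. `aaaaaaa` → no match — must end with `b`
8 → no match
9 → no match
Total matched: 2

2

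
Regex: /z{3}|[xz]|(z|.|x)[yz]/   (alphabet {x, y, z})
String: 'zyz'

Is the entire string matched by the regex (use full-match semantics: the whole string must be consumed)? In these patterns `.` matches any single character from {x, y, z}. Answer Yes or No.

No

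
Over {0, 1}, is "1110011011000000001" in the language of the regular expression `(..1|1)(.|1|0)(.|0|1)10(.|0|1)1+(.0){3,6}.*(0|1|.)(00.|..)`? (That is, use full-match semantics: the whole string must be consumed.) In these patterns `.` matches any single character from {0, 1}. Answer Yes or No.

No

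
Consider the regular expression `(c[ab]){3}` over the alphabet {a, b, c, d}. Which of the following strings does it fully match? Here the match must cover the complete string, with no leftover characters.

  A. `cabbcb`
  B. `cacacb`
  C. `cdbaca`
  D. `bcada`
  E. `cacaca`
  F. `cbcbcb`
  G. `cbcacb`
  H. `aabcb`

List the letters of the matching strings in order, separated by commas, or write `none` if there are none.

B, E, F, G

A → no match
B → match
C → no match
D → no match — must start with `c`
E → match
F → match
G → match
H → no match — must start with `c`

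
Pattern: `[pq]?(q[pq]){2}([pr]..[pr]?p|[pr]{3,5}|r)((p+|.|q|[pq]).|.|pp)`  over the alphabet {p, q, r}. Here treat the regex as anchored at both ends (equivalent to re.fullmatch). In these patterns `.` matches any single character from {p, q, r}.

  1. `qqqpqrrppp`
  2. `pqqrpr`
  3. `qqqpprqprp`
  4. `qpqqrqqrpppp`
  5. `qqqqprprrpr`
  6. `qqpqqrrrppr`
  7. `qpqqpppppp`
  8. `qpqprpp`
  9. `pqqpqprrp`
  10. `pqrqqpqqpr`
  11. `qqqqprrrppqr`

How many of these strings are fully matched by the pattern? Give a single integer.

1 → no match
2 → no match
3 → match
4 → match
5 → match
6 → match
7 → match
8 → match
9 → no match
10 → no match
11 → match
Total matched: 7

7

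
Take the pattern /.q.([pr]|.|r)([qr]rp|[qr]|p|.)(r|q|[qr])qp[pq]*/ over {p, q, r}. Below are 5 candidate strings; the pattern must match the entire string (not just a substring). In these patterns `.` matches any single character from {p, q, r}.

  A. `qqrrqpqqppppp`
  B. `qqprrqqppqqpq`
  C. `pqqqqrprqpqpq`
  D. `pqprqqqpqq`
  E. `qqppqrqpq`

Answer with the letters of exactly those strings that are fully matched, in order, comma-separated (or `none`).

A → no match
B → match
C → match
D. `pqprqqqpqq` → match
E. `qqppqrqpq` → match

B, C, D, E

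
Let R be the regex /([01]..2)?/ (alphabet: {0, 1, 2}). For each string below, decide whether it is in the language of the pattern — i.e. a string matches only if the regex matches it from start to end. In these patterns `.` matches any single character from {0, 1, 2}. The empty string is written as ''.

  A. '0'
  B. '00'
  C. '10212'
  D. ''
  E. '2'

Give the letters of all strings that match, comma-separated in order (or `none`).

D

A → no match
B → no match
C → no match
D → match
E → no match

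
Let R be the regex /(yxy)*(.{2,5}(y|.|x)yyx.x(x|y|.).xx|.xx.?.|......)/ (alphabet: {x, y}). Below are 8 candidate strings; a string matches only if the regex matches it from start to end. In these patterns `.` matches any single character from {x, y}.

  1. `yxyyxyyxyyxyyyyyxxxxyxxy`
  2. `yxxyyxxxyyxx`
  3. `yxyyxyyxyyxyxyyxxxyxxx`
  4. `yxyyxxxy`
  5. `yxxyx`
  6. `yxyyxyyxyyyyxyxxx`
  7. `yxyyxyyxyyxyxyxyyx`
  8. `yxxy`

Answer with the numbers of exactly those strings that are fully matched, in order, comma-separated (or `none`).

2, 3, 4, 5, 7, 8

1 → no match
2 → match
3 → match
4 → match
5 → match
6 → no match
7 → match
8 → match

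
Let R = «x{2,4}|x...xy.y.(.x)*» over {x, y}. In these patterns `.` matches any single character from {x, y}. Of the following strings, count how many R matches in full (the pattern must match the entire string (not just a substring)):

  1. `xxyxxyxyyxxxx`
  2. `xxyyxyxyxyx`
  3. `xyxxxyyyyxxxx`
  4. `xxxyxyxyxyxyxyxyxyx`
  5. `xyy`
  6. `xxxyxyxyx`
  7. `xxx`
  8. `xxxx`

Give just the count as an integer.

1 → match
2. `xxyyxyxyxyx` → match
3 → match
4 → match
5. `xyy` → no match
6. `xxxyxyxyx` → match
7. `xxx` → match
8. `xxxx` → match
Total matched: 7

7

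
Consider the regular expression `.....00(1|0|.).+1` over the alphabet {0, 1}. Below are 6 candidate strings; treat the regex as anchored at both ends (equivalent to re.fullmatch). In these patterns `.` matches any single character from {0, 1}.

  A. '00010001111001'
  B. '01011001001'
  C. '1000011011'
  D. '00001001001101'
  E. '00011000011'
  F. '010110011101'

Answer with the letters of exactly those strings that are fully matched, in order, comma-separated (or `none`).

A, B, D, E, F

A → match
B → match
C → no match
D → match
E → match
F → match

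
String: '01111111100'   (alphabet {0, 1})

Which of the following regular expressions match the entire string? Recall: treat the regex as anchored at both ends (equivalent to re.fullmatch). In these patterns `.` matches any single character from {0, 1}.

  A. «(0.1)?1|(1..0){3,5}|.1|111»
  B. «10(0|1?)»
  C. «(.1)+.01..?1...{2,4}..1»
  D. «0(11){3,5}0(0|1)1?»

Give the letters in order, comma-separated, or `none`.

D

A → no match
B → no match — must start with '10'
C → no match — must end with '1'
D → match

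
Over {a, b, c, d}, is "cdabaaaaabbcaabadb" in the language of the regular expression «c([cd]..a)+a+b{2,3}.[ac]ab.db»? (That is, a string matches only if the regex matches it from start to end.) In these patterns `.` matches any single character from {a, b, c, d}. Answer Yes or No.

Yes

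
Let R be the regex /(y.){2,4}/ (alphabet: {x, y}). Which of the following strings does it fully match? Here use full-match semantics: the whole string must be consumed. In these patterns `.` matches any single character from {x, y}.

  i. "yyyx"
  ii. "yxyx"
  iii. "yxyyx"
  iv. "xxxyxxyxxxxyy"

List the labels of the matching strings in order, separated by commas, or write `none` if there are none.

i → match
ii → match
iii → no match
iv → no match — must start with "y"

i, ii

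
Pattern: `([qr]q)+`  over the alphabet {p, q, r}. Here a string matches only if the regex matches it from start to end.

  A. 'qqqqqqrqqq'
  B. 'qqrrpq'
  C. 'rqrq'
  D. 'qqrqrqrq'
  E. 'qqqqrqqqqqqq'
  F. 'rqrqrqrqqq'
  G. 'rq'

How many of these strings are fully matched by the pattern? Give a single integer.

A → match
B → no match
C → match
D → match
E → match
F → match
G → match
Total matched: 6

6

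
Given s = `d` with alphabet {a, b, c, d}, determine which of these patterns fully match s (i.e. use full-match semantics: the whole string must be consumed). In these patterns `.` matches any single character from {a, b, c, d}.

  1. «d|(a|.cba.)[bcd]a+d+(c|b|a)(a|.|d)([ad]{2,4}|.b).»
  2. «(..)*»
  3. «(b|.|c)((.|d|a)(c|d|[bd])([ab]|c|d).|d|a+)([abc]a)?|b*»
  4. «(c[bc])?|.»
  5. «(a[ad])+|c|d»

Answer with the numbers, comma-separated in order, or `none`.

1 → match
2 → no match
3 → no match
4 → match
5 → match

1, 4, 5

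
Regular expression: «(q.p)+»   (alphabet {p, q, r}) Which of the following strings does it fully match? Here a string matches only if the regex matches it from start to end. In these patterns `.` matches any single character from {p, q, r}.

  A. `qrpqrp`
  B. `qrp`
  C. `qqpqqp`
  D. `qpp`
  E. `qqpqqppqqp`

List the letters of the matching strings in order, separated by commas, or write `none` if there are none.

A → match
B → match
C → match
D → match
E → no match

A, B, C, D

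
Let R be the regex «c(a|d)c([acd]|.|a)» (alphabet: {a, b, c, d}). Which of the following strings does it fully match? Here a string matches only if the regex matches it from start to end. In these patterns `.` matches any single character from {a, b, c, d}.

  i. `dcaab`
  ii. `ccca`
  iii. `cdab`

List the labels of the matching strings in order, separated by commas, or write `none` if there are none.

none

i → no match — must start with `c`
ii → no match
iii → no match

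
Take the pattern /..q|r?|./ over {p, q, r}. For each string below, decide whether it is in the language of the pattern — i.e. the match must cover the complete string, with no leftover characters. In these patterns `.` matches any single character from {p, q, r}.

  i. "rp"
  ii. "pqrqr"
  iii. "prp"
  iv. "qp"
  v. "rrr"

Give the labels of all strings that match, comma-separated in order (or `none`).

i. "rp" → no match
ii. "pqrqr" → no match
iii. "prp" → no match
iv. "qp" → no match
v. "rrr" → no match

none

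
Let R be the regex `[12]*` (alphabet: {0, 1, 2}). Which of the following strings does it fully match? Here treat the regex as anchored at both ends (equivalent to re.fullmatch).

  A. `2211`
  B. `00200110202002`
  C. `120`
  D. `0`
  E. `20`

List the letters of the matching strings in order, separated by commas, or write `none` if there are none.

A

A. `2211` → match
B → no match
C. `120` → no match
D. `0` → no match
E. `20` → no match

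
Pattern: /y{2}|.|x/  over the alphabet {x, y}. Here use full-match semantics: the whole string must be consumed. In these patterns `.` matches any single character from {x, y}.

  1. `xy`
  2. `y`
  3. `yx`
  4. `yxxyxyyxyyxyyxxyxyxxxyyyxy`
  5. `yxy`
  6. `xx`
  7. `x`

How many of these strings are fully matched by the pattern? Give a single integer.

1 → no match
2 → match
3 → no match
4 → no match
5 → no match
6 → no match
7 → match
Total matched: 2

2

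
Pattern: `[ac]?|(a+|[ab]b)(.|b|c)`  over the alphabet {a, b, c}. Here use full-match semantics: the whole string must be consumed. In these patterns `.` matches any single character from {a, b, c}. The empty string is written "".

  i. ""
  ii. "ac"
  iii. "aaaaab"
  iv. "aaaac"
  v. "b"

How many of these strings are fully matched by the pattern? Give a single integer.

i. "" → match
ii. "ac" → match
iii. "aaaaab" → match
iv. "aaaac" → match
v. "b" → no match
Total matched: 4

4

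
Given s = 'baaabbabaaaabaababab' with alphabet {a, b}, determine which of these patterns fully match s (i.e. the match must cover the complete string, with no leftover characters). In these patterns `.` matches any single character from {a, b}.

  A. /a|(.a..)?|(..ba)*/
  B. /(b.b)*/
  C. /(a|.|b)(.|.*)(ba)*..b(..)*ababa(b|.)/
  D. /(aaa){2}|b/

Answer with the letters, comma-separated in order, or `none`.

C

A → no match
B → no match
C → match
D → no match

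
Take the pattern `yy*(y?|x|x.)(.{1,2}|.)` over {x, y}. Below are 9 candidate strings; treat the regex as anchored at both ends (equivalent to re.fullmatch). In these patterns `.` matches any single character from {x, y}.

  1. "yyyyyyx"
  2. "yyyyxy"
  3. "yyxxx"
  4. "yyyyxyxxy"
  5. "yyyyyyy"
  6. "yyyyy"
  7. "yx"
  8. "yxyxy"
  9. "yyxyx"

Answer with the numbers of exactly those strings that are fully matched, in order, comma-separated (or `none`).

1, 2, 3, 5, 6, 7, 8, 9

1 → match
2 → match
3 → match
4 → no match
5 → match
6 → match
7 → match
8 → match
9 → match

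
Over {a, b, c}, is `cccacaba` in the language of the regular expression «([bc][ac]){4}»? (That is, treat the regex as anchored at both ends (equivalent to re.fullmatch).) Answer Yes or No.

Yes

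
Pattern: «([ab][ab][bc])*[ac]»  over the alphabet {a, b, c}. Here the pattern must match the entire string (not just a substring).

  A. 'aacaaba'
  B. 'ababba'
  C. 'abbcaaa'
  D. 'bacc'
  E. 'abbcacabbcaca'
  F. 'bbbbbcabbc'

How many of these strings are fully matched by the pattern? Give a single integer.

3

A. 'aacaaba' → match
B. 'ababba' → no match
C. 'abbcaaa' → no match
D. 'bacc' → match
E → no match
F. 'bbbbbcabbc' → match
Total matched: 3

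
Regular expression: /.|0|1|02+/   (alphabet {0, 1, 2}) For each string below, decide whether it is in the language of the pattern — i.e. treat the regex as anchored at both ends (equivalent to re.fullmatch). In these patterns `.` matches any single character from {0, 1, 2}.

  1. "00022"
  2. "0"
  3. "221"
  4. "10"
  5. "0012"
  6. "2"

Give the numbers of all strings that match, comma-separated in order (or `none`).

2, 6

1 → no match
2 → match
3 → no match
4 → no match
5 → no match
6 → match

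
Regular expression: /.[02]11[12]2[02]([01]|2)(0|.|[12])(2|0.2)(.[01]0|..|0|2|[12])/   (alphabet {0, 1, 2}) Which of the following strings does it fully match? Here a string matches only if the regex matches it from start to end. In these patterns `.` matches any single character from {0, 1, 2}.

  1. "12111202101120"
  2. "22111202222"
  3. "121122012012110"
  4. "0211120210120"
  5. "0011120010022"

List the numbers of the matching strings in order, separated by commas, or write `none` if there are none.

2, 3, 4, 5

1 → no match
2 → match
3 → match
4 → match
5 → match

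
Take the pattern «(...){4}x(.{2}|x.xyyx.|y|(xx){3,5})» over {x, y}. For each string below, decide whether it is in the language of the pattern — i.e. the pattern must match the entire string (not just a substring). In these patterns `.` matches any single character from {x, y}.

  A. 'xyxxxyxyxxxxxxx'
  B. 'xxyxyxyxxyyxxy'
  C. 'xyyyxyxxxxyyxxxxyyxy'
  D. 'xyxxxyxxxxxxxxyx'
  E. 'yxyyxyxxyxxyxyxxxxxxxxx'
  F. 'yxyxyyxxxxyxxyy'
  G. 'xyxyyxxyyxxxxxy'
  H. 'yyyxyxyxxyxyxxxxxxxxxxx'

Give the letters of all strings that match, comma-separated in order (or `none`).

A, B, C, F, G, H

A → match
B → match
C → match
D → no match
E → no match
F → match
G → match
H → match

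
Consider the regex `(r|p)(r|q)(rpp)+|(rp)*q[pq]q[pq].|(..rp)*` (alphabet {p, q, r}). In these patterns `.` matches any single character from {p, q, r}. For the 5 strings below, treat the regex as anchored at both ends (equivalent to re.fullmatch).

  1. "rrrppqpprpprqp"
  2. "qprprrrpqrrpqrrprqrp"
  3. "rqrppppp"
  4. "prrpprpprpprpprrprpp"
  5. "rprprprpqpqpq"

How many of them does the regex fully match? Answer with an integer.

1 → no match
2 → match
3 → no match
4 → no match
5 → match
Total matched: 2

2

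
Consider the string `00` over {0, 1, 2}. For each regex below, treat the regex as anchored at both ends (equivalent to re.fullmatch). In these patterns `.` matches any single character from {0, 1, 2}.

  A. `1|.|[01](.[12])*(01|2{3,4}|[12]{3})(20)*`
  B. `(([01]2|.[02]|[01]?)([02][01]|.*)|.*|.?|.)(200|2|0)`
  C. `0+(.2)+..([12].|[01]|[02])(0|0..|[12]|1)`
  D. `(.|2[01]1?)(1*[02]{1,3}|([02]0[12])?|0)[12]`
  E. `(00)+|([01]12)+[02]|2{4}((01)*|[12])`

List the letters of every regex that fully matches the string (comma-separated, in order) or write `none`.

B, E

A → no match
B → match
C → no match
D → no match
E → match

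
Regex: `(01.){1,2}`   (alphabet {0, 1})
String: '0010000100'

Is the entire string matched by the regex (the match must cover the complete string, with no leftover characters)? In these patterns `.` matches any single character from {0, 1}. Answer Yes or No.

No

Every match must start with '01', but '0010000100' does not.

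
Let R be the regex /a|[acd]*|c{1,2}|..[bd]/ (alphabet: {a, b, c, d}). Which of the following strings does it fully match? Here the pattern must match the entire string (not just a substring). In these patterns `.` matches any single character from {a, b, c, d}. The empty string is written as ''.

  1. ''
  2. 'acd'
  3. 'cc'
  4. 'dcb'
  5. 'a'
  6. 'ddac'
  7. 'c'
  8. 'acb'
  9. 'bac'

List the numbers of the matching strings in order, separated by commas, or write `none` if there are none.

1 → match
2 → match
3 → match
4 → match
5 → match
6 → match
7 → match
8 → match
9 → no match

1, 2, 3, 4, 5, 6, 7, 8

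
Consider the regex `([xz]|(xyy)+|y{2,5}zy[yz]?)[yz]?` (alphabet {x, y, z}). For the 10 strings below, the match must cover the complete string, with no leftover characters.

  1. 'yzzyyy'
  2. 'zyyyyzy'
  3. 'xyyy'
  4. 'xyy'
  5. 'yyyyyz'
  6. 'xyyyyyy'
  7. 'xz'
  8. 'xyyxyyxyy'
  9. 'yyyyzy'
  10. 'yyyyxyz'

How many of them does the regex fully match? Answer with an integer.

5

1 → no match
2 → no match
3 → match
4 → match
5 → no match
6 → no match
7 → match
8 → match
9 → match
10 → no match
Total matched: 5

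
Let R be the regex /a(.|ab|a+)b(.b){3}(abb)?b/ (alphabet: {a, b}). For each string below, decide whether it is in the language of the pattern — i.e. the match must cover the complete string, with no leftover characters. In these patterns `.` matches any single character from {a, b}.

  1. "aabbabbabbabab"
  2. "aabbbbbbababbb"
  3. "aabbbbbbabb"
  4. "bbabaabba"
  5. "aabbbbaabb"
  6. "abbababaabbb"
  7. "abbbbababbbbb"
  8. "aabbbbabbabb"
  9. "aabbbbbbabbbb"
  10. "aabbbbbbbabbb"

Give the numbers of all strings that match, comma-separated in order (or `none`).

1 → no match
2 → match
3 → match
4 → no match — must start with "a"
5 → no match
6 → no match
7 → no match
8 → no match
9 → no match
10 → match

2, 3, 10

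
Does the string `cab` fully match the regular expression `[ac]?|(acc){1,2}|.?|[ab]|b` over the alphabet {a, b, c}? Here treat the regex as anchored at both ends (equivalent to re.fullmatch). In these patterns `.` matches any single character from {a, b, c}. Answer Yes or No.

No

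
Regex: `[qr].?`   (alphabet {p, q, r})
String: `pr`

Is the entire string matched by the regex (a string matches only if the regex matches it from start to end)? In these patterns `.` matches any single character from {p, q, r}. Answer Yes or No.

No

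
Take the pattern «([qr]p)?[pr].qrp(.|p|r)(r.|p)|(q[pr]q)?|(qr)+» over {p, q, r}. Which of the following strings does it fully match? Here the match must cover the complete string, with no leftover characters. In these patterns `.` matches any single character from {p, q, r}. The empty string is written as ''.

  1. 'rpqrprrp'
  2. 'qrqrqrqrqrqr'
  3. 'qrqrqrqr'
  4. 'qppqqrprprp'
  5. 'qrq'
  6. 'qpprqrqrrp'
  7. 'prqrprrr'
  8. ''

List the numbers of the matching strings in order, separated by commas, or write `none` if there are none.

1 → match
2 → match
3 → match
4 → no match
5 → match
6 → no match
7 → match
8 → match

1, 2, 3, 5, 7, 8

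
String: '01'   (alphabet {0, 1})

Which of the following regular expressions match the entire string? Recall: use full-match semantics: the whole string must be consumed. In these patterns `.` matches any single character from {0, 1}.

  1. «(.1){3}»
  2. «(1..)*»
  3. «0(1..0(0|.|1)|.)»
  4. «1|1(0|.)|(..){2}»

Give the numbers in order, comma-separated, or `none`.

3

1 → no match
2 → no match
3 → match
4 → no match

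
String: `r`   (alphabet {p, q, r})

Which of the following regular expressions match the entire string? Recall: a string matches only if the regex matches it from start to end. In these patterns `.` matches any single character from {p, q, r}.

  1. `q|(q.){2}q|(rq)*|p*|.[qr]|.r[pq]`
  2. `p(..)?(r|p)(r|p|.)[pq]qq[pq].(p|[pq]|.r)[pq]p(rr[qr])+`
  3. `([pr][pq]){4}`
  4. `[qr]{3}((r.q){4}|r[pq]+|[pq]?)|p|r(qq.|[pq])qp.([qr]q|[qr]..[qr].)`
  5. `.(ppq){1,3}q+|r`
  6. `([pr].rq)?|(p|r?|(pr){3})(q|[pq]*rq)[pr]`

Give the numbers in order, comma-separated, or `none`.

5

1 → no match
2 → no match — must start with `p`
3 → no match
4 → no match
5 → match
6 → no match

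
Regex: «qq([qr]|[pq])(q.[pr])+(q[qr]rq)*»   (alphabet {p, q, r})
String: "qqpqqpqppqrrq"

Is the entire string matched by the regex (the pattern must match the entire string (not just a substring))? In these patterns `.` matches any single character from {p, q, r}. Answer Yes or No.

Yes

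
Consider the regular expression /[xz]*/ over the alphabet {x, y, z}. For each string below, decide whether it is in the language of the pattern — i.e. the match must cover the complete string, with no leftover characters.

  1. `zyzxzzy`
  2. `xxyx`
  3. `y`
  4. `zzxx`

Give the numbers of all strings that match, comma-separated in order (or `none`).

4

1. `zyzxzzy` → no match
2. `xxyx` → no match
3. `y` → no match
4. `zzxx` → match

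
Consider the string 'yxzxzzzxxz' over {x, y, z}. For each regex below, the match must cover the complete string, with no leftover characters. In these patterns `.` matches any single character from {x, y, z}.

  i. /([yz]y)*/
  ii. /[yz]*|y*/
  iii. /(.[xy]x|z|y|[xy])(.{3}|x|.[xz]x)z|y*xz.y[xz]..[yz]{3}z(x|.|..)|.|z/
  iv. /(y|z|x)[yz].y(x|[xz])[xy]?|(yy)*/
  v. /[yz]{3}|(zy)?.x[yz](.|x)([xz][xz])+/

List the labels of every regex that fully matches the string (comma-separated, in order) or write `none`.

v

i → no match
ii → no match
iii → no match
iv → no match
v → match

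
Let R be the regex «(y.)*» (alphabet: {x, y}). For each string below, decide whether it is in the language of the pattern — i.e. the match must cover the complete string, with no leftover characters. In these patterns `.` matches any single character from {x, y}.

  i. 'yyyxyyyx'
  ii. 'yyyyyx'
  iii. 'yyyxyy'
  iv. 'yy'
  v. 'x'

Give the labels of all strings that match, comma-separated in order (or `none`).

i → match
ii → match
iii → match
iv → match
v → no match

i, ii, iii, iv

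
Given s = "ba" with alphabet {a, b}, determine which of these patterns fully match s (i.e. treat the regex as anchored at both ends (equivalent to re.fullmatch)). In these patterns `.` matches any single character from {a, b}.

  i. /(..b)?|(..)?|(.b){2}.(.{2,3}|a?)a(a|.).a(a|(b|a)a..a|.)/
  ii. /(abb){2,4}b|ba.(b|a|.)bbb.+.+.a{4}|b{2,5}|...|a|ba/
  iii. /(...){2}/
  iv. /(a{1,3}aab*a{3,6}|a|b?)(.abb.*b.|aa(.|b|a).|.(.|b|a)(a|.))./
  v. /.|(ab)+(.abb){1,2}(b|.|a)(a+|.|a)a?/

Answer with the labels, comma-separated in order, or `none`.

i → match
ii → match
iii → no match
iv → no match
v → no match

i, ii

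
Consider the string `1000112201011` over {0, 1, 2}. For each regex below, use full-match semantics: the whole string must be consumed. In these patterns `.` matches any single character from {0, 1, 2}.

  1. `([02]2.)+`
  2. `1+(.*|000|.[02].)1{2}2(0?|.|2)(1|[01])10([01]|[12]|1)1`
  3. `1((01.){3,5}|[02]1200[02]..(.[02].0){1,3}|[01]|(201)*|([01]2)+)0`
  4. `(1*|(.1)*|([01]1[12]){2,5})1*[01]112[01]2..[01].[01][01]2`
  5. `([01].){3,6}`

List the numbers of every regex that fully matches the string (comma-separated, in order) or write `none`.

2

1 → no match
2 → match
3 → no match — must end with `0`
4 → no match — must end with `2`
5 → no match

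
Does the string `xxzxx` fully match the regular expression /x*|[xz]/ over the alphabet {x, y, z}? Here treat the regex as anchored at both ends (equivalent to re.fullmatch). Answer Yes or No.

No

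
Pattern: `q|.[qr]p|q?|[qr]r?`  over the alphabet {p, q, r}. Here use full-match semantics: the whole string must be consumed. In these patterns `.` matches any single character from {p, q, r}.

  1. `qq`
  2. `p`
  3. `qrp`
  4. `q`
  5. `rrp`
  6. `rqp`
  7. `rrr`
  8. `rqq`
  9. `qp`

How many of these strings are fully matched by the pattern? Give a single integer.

1 → no match
2 → no match
3 → match
4 → match
5 → match
6 → match
7 → no match
8 → no match
9 → no match
Total matched: 4

4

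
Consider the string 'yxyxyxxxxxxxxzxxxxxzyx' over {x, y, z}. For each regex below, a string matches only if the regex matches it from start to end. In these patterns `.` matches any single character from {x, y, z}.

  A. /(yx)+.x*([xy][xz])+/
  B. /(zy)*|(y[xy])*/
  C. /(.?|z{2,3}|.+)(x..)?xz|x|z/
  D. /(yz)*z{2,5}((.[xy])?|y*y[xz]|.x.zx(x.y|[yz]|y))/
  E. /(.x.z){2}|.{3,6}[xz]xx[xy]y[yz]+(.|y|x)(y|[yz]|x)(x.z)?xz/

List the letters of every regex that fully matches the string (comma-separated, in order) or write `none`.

A → match
B → no match
C → no match
D → no match
E → no match

A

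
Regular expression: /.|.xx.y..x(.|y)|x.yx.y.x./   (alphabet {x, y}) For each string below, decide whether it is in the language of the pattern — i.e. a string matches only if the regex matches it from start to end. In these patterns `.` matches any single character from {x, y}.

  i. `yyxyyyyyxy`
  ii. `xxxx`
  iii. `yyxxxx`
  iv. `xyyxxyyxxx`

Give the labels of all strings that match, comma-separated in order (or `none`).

none

i → no match
ii → no match
iii → no match
iv → no match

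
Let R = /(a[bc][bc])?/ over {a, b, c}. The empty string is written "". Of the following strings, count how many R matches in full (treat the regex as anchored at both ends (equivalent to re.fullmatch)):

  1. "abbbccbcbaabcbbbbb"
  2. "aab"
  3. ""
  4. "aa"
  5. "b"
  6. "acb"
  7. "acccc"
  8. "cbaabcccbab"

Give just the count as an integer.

2

1 → no match
2 → no match
3 → match
4 → no match
5 → no match
6 → match
7 → no match
8 → no match
Total matched: 2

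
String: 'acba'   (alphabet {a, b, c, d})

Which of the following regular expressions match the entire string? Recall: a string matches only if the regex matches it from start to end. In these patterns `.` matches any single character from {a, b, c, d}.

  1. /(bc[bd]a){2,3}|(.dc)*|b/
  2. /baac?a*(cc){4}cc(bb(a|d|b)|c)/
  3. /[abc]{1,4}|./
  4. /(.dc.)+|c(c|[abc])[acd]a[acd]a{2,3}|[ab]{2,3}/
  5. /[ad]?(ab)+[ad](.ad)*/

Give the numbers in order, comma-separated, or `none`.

1 → no match
2 → no match — must start with 'baa'
3 → match
4 → no match
5 → no match

3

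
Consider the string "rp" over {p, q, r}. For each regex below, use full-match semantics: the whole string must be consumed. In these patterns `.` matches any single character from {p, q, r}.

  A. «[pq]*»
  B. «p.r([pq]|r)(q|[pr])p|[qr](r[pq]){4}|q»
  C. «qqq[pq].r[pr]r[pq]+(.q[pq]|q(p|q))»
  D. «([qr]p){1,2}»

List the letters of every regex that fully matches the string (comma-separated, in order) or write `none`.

A → no match
B → no match
C → no match — must start with "qqq"
D → match

D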